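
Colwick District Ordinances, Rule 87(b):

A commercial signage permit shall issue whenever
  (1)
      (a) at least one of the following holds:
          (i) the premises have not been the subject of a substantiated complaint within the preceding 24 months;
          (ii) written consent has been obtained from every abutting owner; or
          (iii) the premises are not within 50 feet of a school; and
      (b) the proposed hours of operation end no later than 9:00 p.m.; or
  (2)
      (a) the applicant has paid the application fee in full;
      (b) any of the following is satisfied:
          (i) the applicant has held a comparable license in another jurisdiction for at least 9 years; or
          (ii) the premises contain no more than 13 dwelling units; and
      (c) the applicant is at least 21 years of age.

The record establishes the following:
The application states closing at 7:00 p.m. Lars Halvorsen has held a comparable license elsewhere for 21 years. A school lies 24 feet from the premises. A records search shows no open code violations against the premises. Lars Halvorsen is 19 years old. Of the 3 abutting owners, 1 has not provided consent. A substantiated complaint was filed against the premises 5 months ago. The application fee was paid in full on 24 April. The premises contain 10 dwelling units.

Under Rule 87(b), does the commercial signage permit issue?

No — denied.

(i) no complaint in 24 mo. — fails.
(ii) all abutters consent — not satisfied.
(iii) ≥50 ft from school — not satisfied.
(a): F OR F OR F → false.
(b) closes by 9 p.m. — satisfied.
So (1) is not satisfied (F AND T).
(a) fee paid — satisfied.
(i) prior license ≥ 9 yr — met.
(ii) ≤ 13 units — holds.
(b) = T OR T = true.
(c) age ≥ 21 — fails.
So (2) is not satisfied (T AND T AND F).
Overall = F OR F = false.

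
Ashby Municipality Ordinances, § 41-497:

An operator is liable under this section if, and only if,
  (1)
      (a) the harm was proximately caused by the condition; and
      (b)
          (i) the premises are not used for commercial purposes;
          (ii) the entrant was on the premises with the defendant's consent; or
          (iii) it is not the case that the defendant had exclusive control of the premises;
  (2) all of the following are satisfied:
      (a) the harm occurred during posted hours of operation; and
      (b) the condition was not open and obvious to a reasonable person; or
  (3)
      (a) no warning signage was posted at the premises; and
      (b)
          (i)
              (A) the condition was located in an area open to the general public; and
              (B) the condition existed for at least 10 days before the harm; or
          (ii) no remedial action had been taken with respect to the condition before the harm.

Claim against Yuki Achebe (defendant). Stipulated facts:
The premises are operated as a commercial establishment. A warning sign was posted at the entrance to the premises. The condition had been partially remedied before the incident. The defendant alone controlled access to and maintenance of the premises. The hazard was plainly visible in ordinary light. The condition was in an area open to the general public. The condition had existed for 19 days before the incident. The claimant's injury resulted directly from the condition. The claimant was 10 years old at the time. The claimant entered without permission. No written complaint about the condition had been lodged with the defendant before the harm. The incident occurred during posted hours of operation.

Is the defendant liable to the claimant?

No — not liable.

(a) proximate cause — satisfied.
(i) not (commercial use) — not met.
(ii) consent to enter — not met.
(iii) not (exclusive control) — not satisfied.
(b) = F OR F OR F = false.
So (1) is not satisfied (T AND F).
(a) during posted hours — satisfied.
(b) not open/obvious — fails.
(2): T AND F → false.
(a) no signage posted — fails.
(A) public area — met.
(B) condition ≥10 days old — holds.
(i) = T AND T = true.
(ii) no remedial action — not satisfied.
So (b) is satisfied (T OR F).
(3) = F AND T = false.
So Overall is not satisfied (F OR F OR F).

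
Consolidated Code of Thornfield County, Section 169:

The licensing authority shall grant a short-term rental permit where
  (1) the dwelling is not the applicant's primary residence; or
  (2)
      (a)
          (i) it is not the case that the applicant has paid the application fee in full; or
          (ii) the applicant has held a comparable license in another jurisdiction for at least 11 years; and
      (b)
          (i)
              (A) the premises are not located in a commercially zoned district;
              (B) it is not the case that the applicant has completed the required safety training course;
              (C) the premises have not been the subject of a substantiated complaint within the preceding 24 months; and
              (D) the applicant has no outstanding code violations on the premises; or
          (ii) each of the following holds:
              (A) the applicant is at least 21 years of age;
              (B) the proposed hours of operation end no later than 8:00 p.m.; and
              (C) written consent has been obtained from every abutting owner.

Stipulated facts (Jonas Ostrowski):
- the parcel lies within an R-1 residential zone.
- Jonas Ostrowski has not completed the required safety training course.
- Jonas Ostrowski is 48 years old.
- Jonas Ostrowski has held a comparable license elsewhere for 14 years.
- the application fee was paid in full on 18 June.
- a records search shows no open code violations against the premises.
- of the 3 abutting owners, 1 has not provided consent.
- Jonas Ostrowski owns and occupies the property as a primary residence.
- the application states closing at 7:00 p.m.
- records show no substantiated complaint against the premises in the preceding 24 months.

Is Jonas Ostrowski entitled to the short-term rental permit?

Yes — granted.

(1) not (primary residence) — fails.
(i) not (fee paid) — fails.
(ii) prior license ≥ 11 yr — holds.
(a): F OR T → true.
(A) not (commercially zoned) — satisfied.
(B) not (safety training) — holds.
(C) no complaint in 24 mo. — holds.
(D) no code violations — holds.
(i): T AND T AND T AND T → true.
(A) age ≥ 21 — holds.
(B) closes by 8 p.m. — met.
(C) all abutters consent — not met.
(ii): T AND T AND F → false.
So (b) is satisfied (T OR F).
(2) = T AND T = true.
So Overall is satisfied (F OR T).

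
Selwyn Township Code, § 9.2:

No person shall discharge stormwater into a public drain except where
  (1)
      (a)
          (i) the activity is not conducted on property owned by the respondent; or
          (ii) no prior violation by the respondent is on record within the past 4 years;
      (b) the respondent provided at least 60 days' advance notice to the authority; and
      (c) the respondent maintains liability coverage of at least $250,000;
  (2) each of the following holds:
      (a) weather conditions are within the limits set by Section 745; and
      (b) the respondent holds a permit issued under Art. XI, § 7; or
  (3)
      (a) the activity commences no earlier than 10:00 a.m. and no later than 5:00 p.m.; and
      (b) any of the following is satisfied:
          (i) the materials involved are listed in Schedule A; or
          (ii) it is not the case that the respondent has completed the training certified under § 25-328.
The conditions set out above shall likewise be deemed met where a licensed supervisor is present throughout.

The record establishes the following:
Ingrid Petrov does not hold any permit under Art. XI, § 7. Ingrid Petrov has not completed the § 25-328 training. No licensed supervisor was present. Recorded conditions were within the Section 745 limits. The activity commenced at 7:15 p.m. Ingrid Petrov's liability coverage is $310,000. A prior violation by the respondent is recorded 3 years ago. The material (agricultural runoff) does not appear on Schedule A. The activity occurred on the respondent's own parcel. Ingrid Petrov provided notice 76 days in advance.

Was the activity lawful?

No — unlawful.

(i) not (own property) — not satisfied.
(ii) no prior violation — fails.
(a): F OR F → false.
(b) ≥60 days' notice — met.
(c) coverage ≥ $250,000 — satisfied.
(1): F AND T AND T → false.
(a) weather ok — met.
(b) holds permit — not satisfied.
So (2) is not satisfied (T AND F).
(a) start within hours — not met.
(i) Schedule A material — not satisfied.
(ii) not (training certified) — met.
(b) = F OR T = true.
(3) = F AND T = false.
So Overall is not satisfied (F OR F OR F).
Exception (supervisor present) — not satisfied.
Result: main false OR exception false → false.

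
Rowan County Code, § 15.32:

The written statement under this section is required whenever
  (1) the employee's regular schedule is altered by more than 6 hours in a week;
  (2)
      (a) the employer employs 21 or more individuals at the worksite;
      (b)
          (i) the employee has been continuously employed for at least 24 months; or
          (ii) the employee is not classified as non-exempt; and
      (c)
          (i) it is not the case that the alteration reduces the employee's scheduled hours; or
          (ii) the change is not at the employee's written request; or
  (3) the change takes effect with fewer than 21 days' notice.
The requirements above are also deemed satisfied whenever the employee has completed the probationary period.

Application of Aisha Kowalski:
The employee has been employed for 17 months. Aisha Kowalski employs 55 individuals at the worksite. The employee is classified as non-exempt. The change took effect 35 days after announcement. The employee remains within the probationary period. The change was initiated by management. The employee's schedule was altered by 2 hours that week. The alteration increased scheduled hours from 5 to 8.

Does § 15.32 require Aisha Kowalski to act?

No — not required.

(1) schedule shift > 6h — not satisfied.
(a) ≥ 21 at site — met.
(i) tenure ≥ 24 mo. — not met.
(ii) not (non-exempt) — not met.
So (b) is not satisfied (F OR F).
(i) not (hours reduced) — met.
(ii) not employee-requested — holds.
(c): T OR T → true.
(2): T AND F AND T → false.
(3) < 21 days' notice — not met.
So Overall is not satisfied (F OR F OR F).
Exception (past probation) — not satisfied.
Result: main false OR exception false → false.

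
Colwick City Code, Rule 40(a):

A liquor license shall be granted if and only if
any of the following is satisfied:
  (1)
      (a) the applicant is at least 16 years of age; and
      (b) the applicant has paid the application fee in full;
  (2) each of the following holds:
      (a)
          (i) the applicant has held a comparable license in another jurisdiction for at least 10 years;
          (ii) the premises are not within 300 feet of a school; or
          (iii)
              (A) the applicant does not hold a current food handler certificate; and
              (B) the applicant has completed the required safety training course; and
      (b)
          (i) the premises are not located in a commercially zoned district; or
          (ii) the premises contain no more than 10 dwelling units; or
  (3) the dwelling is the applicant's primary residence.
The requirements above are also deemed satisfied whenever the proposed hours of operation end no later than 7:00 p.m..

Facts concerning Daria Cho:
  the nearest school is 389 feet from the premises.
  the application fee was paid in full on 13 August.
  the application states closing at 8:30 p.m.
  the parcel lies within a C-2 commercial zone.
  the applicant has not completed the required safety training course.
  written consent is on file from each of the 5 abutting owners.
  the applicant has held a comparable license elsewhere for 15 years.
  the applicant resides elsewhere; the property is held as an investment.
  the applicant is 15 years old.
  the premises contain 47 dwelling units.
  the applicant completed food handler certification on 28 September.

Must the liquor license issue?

(a) age ≥ 16 — fails.
(b) fee paid — satisfied.
(1) = F AND T = false.
(i) prior license ≥ 10 yr — met.
(ii) ≥300 ft from school — satisfied.
(A) not (food handler cert.) — not satisfied.
(B) safety training — not satisfied.
(iii): F AND F → false.
(a) = T OR T OR F = true.
(i) not (commercially zoned) — not met.
(ii) ≤ 10 units — fails.
So (b) is not satisfied (F OR F).
(2): T AND F → false.
(3) primary residence — not met.
Overall = F OR F OR F = false.
Exception (closes by 7 p.m.) — not satisfied.
Result: main false OR exception false → false.

No — denied.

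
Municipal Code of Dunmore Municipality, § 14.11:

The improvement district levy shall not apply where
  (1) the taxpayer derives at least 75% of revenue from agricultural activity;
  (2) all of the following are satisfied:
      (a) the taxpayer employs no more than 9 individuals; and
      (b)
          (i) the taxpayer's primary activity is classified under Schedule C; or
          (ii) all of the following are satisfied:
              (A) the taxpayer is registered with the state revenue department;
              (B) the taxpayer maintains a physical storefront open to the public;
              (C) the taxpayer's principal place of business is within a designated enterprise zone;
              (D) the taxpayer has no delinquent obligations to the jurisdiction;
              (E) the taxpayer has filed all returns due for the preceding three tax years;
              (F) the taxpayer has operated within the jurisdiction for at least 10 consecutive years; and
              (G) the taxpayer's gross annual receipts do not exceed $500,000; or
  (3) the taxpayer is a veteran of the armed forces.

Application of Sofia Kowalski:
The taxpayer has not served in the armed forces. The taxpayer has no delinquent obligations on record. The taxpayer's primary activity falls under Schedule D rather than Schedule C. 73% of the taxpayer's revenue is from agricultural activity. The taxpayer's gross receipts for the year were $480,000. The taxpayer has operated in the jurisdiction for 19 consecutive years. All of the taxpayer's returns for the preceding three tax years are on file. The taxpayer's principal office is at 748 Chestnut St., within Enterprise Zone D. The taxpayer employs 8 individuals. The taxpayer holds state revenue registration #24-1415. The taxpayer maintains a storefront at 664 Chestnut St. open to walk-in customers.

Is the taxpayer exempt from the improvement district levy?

(1) ≥75% agricultural — not satisfied.
(a) ≤ 9 employees — met.
(i) Schedule C activity — fails.
(A) state-registered — holds.
(B) has storefront — met.
(C) in enterprise zone — holds.
(D) no delinquency — holds.
(E) returns current — met.
(F) ≥ 10 yrs in jurisdiction — satisfied.
(G) receipts ≤ $500,000 — satisfied.
So (ii) is satisfied (T AND T AND T AND T AND T AND T AND T).
(b): F OR T → true.
(2): T AND T → true.
(3) veteran — not satisfied.
So Overall is satisfied (F OR T OR F).

Yes — exempt.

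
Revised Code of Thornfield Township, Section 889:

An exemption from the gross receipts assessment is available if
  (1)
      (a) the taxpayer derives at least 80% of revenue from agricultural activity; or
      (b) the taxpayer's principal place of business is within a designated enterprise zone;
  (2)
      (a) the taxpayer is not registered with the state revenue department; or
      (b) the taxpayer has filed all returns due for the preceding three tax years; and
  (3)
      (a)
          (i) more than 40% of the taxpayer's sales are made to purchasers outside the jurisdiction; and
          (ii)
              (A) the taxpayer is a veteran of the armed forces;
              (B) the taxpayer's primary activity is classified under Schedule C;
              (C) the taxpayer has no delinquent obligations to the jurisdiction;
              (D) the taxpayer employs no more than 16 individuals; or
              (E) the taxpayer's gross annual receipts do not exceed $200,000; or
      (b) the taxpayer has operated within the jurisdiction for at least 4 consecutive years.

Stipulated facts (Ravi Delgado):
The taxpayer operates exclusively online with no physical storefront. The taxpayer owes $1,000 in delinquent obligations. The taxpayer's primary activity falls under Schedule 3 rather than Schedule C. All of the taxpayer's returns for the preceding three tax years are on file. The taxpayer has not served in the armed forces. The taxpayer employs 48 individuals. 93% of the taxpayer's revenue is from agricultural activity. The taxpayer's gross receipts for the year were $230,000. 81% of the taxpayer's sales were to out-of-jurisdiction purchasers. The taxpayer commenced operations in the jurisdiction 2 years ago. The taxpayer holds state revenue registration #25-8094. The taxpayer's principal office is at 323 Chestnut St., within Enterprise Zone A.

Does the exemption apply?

No — not exempt.

(a) ≥80% agricultural — satisfied.
(b) in enterprise zone — met.
(1): T OR T → true.
(a) not (state-registered) — not met.
(b) returns current — met.
(2) = F OR T = true.
(i) >40% out-of-jur. sales — satisfied.
(A) veteran — not satisfied.
(B) Schedule C activity — fails.
(C) no delinquency — not satisfied.
(D) ≤ 16 employees — not met.
(E) receipts ≤ $200,000 — not met.
So (ii) is not satisfied (F OR F OR F OR F OR F).
(a): T AND F → false.
(b) ≥ 4 yrs in jurisdiction — fails.
(3): F OR F → false.
Overall: T AND T AND F → false.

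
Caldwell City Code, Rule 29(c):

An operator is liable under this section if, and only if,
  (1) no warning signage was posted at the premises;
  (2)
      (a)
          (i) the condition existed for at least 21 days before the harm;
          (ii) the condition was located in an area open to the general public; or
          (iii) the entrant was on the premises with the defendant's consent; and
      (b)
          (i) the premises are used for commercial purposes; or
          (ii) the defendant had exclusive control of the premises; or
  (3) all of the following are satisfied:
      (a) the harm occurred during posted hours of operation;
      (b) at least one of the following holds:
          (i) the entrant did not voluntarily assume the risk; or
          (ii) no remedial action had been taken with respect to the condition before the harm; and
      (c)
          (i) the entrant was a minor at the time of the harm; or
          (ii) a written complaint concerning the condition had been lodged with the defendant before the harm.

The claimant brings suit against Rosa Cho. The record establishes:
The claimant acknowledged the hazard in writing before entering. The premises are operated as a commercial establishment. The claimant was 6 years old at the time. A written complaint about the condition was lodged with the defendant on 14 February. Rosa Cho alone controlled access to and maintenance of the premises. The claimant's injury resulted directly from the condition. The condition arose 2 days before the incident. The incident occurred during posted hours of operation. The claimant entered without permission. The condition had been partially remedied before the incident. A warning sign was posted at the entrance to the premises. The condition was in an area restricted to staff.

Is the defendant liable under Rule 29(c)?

(1) no signage posted — not satisfied.
(i) condition ≥21 days old — not met.
(ii) public area — not satisfied.
(iii) consent to enter — fails.
So (a) is not satisfied (F OR F OR F).
(i) commercial use — satisfied.
(ii) exclusive control — satisfied.
(b) = T OR T = true.
So (2) is not satisfied (F AND T).
(a) during posted hours — met.
(i) no assumed risk — not met.
(ii) no remedial action — not satisfied.
(b): F OR F → false.
(i) entrant a minor — met.
(ii) complaint lodged — met.
(c) = T OR T = true.
(3): T AND F AND T → false.
Overall = F OR F OR F = false.

No — not liable.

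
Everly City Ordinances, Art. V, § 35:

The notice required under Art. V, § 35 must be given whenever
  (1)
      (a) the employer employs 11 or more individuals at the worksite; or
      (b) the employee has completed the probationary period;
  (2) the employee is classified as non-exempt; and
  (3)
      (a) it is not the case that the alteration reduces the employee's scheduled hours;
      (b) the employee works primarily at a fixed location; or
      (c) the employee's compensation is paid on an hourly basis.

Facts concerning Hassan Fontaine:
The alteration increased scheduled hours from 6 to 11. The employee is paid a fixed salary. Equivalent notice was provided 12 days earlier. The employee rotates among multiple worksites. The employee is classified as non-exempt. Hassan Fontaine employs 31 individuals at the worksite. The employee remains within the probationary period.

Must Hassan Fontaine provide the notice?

(a) ≥ 11 at site — satisfied.
(b) past probation — not met.
(1) = T OR F = true.
(2) non-exempt — satisfied.
(a) not (hours reduced) — met.
(b) fixed location — not met.
(c) hourly-paid — not met.
(3): T OR F OR F → true.
Overall = T AND T AND T = true.

Yes — required.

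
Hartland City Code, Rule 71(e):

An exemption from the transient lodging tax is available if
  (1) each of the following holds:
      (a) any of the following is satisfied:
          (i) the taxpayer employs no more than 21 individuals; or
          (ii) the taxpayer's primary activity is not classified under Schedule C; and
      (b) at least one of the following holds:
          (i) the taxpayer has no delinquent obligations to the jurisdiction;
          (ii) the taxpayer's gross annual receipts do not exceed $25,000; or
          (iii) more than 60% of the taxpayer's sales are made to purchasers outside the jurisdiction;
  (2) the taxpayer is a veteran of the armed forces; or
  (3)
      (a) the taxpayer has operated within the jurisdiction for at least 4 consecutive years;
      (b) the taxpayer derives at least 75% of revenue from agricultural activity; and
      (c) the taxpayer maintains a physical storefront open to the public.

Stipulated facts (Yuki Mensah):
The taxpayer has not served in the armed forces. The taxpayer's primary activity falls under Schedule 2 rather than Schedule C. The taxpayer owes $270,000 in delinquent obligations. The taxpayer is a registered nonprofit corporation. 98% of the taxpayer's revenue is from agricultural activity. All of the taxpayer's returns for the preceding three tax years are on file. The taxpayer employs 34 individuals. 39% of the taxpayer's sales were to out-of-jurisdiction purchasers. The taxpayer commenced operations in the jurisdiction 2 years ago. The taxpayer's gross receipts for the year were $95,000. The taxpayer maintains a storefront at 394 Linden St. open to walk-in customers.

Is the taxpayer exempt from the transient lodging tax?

No — not exempt.

(i) ≤ 21 employees — not satisfied.
(ii) not (Schedule C activity) — met.
So (a) is satisfied (F OR T).
(i) no delinquency — not satisfied.
(ii) receipts ≤ $25,000 — fails.
(iii) >60% out-of-jur. sales — not satisfied.
(b): F OR F OR F → false.
So (1) is not satisfied (T AND F).
(2) veteran — not met.
(a) ≥ 4 yrs in jurisdiction — fails.
(b) ≥75% agricultural — met.
(c) has storefront — holds.
(3) = F AND T AND T = false.
Overall: F OR F OR F → false.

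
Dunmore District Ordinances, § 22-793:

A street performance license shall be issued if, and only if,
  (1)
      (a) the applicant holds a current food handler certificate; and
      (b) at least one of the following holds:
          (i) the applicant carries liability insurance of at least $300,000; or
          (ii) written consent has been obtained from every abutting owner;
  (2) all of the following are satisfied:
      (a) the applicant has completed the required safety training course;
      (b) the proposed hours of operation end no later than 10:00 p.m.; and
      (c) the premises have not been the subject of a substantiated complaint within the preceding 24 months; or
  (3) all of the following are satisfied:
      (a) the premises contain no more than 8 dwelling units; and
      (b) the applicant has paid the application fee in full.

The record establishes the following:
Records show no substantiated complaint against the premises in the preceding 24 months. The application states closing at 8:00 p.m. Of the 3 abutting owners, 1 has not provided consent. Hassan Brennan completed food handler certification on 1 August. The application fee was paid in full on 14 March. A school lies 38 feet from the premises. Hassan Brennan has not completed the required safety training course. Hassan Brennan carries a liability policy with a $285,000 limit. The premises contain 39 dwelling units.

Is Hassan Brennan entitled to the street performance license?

(a) food handler cert. — holds.
(i) insurance ≥ $300,000 — fails.
(ii) all abutters consent — not met.
(b): F OR F → false.
(1) = T AND F = false.
(a) safety training — not met.
(b) closes by 10 p.m. — met.
(c) no complaint in 24 mo. — holds.
(2) = F AND T AND T = false.
(a) ≤ 8 units — not met.
(b) fee paid — holds.
(3): F AND T → false.
Overall = F OR F OR F = false.

No — denied.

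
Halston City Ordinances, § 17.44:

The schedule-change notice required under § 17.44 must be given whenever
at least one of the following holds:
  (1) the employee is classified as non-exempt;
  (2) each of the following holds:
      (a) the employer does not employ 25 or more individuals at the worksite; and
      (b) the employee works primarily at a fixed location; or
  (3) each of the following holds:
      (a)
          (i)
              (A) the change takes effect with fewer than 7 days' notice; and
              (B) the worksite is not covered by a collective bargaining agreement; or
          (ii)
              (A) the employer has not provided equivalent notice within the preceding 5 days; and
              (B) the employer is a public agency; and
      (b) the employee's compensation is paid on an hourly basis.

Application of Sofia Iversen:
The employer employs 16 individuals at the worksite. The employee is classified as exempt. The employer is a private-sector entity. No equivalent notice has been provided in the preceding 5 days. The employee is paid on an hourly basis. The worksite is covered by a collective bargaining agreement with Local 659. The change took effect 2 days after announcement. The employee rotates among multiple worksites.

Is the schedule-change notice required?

No — not required.

(1) non-exempt — fails.
(a) not (≥ 25 at site) — holds.
(b) fixed location — not satisfied.
(2) = T AND F = false.
(A) < 7 days' notice — holds.
(B) no CBA — not met.
So (i) is not satisfied (T AND F).
(A) no recent notice — satisfied.
(B) public agency — not met.
(ii) = T AND F = false.
So (a) is not satisfied (F OR F).
(b) hourly-paid — satisfied.
(3) = F AND T = false.
Overall: F OR F OR F → false.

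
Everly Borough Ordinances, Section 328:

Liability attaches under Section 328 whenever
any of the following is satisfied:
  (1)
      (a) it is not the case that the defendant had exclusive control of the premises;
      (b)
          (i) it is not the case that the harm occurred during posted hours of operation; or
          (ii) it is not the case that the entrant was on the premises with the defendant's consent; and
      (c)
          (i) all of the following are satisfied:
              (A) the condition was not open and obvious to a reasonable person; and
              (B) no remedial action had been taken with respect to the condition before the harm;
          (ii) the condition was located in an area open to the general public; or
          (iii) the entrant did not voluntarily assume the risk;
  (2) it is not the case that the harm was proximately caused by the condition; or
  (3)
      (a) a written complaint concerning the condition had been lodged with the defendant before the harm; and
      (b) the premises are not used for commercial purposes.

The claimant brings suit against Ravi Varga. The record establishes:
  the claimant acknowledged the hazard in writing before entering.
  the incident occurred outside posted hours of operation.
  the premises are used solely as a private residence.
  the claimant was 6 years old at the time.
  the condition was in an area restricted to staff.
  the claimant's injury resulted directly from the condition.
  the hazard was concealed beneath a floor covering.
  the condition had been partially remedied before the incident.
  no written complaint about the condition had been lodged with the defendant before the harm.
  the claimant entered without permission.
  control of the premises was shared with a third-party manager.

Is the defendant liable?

(a) not (exclusive control) — holds.
(i) not (during posted hours) — met.
(ii) not (consent to enter) — met.
So (b) is satisfied (T OR T).
(A) not open/obvious — satisfied.
(B) no remedial action — fails.
(i) = T AND F = false.
(ii) public area — fails.
(iii) no assumed risk — not met.
So (c) is not satisfied (F OR F OR F).
(1) = T AND T AND F = false.
(2) not (proximate cause) — fails.
(a) complaint lodged — not met.
(b) not (commercial use) — met.
(3): F AND T → false.
So Overall is not satisfied (F OR F OR F).

No — not liable.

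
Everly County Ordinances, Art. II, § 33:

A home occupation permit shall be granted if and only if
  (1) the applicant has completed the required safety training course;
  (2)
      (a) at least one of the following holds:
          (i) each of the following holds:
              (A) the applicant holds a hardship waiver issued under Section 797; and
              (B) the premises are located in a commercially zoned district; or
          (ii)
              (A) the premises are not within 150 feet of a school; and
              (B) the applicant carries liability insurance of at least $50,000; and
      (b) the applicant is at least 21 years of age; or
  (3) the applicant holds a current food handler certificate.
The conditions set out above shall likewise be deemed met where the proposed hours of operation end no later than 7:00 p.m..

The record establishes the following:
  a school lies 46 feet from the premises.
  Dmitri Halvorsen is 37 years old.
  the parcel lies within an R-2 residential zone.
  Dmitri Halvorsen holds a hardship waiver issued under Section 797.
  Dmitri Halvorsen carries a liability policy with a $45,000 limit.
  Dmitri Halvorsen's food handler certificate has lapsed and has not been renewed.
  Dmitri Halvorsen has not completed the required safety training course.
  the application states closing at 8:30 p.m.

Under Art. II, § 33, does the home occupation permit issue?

No — denied.

(1) safety training — not satisfied.
(A) hardship waiver — satisfied.
(B) commercially zoned — not met.
So (i) is not satisfied (T AND F).
(A) ≥150 ft from school — fails.
(B) insurance ≥ $50,000 — not satisfied.
(ii): F AND F → false.
(a): F OR F → false.
(b) age ≥ 21 — met.
So (2) is not satisfied (F AND T).
(3) food handler cert. — not met.
Overall = F OR F OR F = false.
Exception (closes by 7 p.m.) — not satisfied.
Result: main false OR exception false → false.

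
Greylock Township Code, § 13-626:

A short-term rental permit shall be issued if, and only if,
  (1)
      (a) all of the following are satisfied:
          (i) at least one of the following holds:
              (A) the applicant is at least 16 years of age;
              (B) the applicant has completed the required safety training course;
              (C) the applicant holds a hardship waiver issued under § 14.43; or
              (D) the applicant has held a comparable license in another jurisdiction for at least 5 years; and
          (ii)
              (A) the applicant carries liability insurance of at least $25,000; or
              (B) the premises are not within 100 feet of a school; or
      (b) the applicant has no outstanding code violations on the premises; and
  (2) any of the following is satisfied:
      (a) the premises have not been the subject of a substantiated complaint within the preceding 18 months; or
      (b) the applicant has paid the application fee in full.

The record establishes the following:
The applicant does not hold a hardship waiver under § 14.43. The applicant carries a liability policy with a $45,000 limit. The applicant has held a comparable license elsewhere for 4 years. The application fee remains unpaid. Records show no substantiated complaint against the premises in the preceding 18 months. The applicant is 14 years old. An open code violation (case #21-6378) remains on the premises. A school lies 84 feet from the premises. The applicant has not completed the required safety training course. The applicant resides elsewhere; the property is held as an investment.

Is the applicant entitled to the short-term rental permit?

No — denied.

(A) age ≥ 16 — not met.
(B) safety training — fails.
(C) hardship waiver — not met.
(D) prior license ≥ 5 yr — not met.
(i) = F OR F OR F OR F = false.
(A) insurance ≥ $25,000 — satisfied.
(B) ≥100 ft from school — not met.
(ii) = T OR F = true.
So (a) is not satisfied (F AND T).
(b) no code violations — not met.
So (1) is not satisfied (F OR F).
(a) no complaint in 18 mo. — satisfied.
(b) fee paid — not satisfied.
So (2) is satisfied (T OR F).
Overall: F AND T → false.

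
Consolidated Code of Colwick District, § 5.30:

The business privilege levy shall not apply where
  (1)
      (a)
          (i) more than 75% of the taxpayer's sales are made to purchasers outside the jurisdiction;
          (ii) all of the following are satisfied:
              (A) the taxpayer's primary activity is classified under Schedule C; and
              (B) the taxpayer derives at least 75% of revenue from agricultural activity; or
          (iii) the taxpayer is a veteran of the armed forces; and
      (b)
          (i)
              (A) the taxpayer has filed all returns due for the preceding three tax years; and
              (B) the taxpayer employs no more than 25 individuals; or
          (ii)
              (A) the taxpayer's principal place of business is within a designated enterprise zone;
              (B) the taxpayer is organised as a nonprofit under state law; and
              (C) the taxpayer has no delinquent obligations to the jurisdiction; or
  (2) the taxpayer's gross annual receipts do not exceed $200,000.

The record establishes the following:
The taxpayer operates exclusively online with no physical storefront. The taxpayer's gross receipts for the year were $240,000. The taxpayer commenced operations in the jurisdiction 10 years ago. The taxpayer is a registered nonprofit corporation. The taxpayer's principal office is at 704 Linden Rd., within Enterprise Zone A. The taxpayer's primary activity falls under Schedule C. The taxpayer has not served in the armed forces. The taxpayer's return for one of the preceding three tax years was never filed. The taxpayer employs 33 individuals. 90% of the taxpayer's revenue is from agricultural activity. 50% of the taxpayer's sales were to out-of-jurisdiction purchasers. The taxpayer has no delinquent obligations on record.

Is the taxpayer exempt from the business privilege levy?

(i) >75% out-of-jur. sales — not met.
(A) Schedule C activity — holds.
(B) ≥75% agricultural — holds.
So (ii) is satisfied (T AND T).
(iii) veteran — not satisfied.
So (a) is satisfied (F OR T OR F).
(A) returns current — fails.
(B) ≤ 25 employees — fails.
(i): F AND F → false.
(A) in enterprise zone — met.
(B) nonprofit — satisfied.
(C) no delinquency — satisfied.
So (ii) is satisfied (T AND T AND T).
So (b) is satisfied (F OR T).
(1): T AND T → true.
(2) receipts ≤ $200,000 — not satisfied.
So Overall is satisfied (T OR F).

Yes — exempt.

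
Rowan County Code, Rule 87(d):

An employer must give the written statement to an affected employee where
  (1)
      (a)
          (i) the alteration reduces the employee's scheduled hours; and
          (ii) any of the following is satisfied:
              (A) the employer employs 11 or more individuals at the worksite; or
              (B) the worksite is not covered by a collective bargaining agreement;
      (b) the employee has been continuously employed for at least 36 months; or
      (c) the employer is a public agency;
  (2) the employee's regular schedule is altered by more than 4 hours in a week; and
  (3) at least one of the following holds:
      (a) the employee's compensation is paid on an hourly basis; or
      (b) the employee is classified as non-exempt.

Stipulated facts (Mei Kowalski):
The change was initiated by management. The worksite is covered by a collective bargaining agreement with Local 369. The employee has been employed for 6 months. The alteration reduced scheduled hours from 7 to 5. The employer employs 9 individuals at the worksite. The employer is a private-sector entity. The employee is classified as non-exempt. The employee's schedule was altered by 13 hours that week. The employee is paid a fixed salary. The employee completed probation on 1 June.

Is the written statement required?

(i) hours reduced — satisfied.
(A) ≥ 11 at site — not met.
(B) no CBA — fails.
(ii): F OR F → false.
So (a) is not satisfied (T AND F).
(b) tenure ≥ 36 mo. — fails.
(c) public agency — not met.
(1): F OR F OR F → false.
(2) schedule shift > 4h — holds.
(a) hourly-paid — not satisfied.
(b) non-exempt — met.
(3) = F OR T = true.
Overall = F AND T AND T = false.

No — not required.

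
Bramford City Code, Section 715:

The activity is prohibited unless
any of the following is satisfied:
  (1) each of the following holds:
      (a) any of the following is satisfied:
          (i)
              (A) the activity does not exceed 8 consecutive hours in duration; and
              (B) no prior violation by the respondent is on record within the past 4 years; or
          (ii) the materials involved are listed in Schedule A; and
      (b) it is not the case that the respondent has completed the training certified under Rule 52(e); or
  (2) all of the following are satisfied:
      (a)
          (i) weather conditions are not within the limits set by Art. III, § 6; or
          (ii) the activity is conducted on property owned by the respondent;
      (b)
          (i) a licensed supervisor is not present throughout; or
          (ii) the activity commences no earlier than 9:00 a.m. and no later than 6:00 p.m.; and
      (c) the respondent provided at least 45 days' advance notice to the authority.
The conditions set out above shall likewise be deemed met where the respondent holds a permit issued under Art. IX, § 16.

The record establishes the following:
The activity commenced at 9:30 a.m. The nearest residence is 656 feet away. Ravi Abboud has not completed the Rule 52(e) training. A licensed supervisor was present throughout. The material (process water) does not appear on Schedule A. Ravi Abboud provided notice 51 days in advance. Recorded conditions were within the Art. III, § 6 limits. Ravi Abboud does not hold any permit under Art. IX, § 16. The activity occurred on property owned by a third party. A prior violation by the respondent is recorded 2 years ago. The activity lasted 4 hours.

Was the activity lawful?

(A) ≤ 8 hrs duration — met.
(B) no prior violation — not met.
(i): T AND F → false.
(ii) Schedule A material — fails.
So (a) is not satisfied (F OR F).
(b) not (training certified) — met.
So (1) is not satisfied (F AND T).
(i) not (weather ok) — fails.
(ii) own property — not met.
So (a) is not satisfied (F OR F).
(i) not (supervisor present) — not met.
(ii) start within hours — satisfied.
(b): F OR T → true.
(c) ≥45 days' notice — holds.
(2) = F AND T AND T = false.
So Overall is not satisfied (F OR F).
Exception (holds permit) — not satisfied.
Result: main false OR exception false → false.

No — unlawful.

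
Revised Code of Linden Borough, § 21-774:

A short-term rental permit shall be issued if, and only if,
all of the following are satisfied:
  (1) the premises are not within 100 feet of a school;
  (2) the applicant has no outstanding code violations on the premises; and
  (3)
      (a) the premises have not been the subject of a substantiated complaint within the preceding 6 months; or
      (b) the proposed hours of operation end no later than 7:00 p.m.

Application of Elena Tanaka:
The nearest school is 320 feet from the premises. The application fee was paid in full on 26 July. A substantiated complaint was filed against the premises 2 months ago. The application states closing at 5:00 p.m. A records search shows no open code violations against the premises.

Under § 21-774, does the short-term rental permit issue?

Yes — granted.

(1) ≥100 ft from school — met.
(2) no code violations — met.
(a) no complaint in 6 mo. — not met.
(b) closes by 7 p.m. — met.
(3): F OR T → true.
So Overall is satisfied (T AND T AND T).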